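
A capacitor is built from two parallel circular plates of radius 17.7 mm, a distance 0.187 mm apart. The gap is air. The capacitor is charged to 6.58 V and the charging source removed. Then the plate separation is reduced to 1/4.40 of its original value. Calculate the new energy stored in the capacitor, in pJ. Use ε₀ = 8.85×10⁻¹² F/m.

A = π(17.7 mm)² = 9.84×10⁻⁴ m².
Initially C₁ = ε₀A/d = 8.85×10⁻¹² × 9.84×10⁻⁴ / 1.87×10⁻⁴ = 4.66×10⁻¹¹ F.
U₁ = 1.01×10⁻⁹ J.
Isolated ⇒ Q is held fixed. C₂ = 4.40 C₁ and U = Q²/(2C), so U₂/U₁ = C₁/C₂ = 0.227.
U₂ = 0.227 × 1.01×10⁻⁹ = 2.29×10⁻¹⁰ J.

229 pJ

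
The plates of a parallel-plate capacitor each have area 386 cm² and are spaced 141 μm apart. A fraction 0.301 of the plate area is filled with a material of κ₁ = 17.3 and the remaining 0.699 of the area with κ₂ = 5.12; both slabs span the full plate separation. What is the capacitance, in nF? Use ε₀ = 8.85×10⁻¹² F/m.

21.3 nF

A = 386 cm² = 3.86×10⁻² m².
Side-by-side slabs ⇒ two capacitors in parallel, each spanning the full gap.
C₁ = κ₁ε₀A₁/d = 17.3 × 8.85×10⁻¹² × 1.16×10⁻² / 1.41×10⁻⁴ = 1.26×10⁻⁸ F.
C₂ = κ₂ε₀A₂/d = 5.12 × 8.85×10⁻¹² × 2.70×10⁻² / 1.41×10⁻⁴ = 8.67×10⁻⁹ F.
C = C₁ + C₂ = 2.13×10⁻⁸ F.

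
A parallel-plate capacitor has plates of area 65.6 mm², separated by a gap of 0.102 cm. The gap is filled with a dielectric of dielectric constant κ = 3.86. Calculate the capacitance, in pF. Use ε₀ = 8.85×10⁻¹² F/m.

A = 65.6 mm² = 6.56×10⁻⁵ m².
C = κε₀A/d = 3.86 × 8.85×10⁻¹² × 6.56×10⁻⁵ / 1.02×10⁻³ = 2.20×10⁻¹² F.

C ≈ 2.20 pF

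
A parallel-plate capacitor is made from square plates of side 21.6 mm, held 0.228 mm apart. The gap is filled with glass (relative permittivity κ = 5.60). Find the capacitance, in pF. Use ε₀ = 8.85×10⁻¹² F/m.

A = (21.6 mm)² = 4.67×10⁻⁴ m².
C = κε₀A/d = 5.60 × 8.85×10⁻¹² × 4.67×10⁻⁴ / 2.28×10⁻⁴ = 1.01×10⁻¹⁰ F.

C ≈ 101 pF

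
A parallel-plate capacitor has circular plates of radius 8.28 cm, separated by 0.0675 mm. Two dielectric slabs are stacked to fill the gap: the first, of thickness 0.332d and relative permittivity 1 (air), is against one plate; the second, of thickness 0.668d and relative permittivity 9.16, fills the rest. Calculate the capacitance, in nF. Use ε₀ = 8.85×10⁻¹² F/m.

C ≈ 6.97 nF

A = π(8.28 cm)² = 2.15×10⁻² m².
Stacked slabs ⇒ two capacitors in series, each with the full plate area.
C₁ = κ₁ε₀A/d₁ = 1.00 × 8.85×10⁻¹² × 2.15×10⁻² / 2.24×10⁻⁵ = 8.51×10⁻⁹ F.
C₂ = κ₂ε₀A/d₂ = 9.16 × 8.85×10⁻¹² × 2.15×10⁻² / 4.51×10⁻⁵ = 3.87×10⁻⁸ F.
C = (1/C₁ + 1/C₂)⁻¹ = 6.97×10⁻⁹ F.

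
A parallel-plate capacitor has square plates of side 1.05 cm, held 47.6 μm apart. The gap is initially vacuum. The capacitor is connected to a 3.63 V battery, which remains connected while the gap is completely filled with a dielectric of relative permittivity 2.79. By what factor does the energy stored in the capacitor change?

Battery connected ⇒ V is held fixed.
C₂ = 2.79 C₁ and U = ½CV², so U₂/U₁ = C₂/C₁ = 2.79.

U₂/U₁ ≈ 2.79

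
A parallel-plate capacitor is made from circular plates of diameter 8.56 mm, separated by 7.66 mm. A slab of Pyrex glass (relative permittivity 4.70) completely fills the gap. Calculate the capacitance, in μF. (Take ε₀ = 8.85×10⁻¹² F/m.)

A = π(8.56/2 mm)² = 5.75×10⁻⁵ m².
C = κε₀A/d = 4.70 × 8.85×10⁻¹² × 5.75×10⁻⁵ / 7.66×10⁻³ = 3.12×10⁻¹³ F.

C ≈ 3.12×10⁻⁷ μF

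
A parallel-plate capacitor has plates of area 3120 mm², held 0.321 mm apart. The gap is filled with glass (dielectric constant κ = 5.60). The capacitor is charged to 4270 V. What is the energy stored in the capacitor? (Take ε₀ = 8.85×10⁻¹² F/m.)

4.39 mJ

A = 3120 mm² = 3.12×10⁻³ m².
C = κε₀A/d = 5.60 × 8.85×10⁻¹² × 3.12×10⁻³ / 3.21×10⁻⁴ = 4.82×10⁻¹⁰ F.
U = ½CV² = ½ × 4.82×10⁻¹⁰ × (4270)² = 4.39×10⁻³ J.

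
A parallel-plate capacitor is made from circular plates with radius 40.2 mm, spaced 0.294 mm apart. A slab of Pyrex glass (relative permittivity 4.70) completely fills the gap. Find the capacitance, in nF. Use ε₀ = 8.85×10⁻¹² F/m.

0.718 nF

A = π(40.2 mm)² = 5.08×10⁻³ m².
C = κε₀A/d = 4.70 × 8.85×10⁻¹² × 5.08×10⁻³ / 2.94×10⁻⁴ = 7.18×10⁻¹⁰ F.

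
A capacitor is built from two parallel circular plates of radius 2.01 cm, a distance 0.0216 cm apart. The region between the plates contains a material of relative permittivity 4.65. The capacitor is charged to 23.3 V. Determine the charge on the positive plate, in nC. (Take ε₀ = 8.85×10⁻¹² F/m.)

A = π(2.01 cm)² = 1.27×10⁻³ m².
C = κε₀A/d = 4.65 × 8.85×10⁻¹² × 1.27×10⁻³ / 2.16×10⁻⁴ = 2.42×10⁻¹⁰ F.
Q = CV = 2.42×10⁻¹⁰ × 23.3 = 5.63×10⁻⁹ C.

Q ≈ 5.63 nC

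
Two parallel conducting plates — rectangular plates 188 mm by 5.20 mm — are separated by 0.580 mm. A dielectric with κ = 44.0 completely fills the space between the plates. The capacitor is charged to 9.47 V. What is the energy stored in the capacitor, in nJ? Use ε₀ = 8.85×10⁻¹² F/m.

A = 188 × 5.20 mm² = 9.78×10⁻⁴ m².
C = κε₀A/d = 44.0 × 8.85×10⁻¹² × 9.78×10⁻⁴ / 5.80×10⁻⁴ = 6.56×10⁻¹⁰ F.
U = ½CV² = ½ × 6.56×10⁻¹⁰ × (9.47)² = 2.94×10⁻⁸ J.

U ≈ 29.4 nJ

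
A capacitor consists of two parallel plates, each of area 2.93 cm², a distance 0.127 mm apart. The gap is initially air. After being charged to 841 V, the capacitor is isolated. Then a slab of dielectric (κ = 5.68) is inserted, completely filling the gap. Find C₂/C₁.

C = κε₀A/d scales with κ, so C₂/C₁ = κ = 5.68.

5.68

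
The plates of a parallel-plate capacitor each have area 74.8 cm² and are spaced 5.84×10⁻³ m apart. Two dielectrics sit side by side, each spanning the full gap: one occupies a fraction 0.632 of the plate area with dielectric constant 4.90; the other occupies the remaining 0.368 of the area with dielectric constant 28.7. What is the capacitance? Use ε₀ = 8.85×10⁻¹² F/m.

155 pF

A = 74.8 cm² = 7.48×10⁻³ m².
Side-by-side slabs ⇒ two capacitors in parallel, each spanning the full gap.
C₁ = κ₁ε₀A₁/d = 4.90 × 8.85×10⁻¹² × 4.73×10⁻³ / 5.84×10⁻³ = 3.51×10⁻¹¹ F.
C₂ = κ₂ε₀A₂/d = 28.7 × 8.85×10⁻¹² × 2.75×10⁻³ / 5.84×10⁻³ = 1.20×10⁻¹⁰ F.
C = C₁ + C₂ = 1.55×10⁻¹⁰ F.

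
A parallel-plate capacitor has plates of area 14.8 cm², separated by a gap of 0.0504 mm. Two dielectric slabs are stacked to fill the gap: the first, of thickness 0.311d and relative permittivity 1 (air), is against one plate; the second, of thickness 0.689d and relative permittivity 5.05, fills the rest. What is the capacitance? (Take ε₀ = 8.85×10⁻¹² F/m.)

A = 14.8 cm² = 1.48×10⁻³ m².
Stacked slabs ⇒ two capacitors in series, each with the full plate area.
C₁ = κ₁ε₀A/d₁ = 1.00 × 8.85×10⁻¹² × 1.48×10⁻³ / 1.57×10⁻⁵ = 8.36×10⁻¹⁰ F.
C₂ = κ₂ε₀A/d₂ = 5.05 × 8.85×10⁻¹² × 1.48×10⁻³ / 3.47×10⁻⁵ = 1.90×10⁻⁹ F.
C = (1/C₁ + 1/C₂)⁻¹ = 5.81×10⁻¹⁰ F.

0.581 nF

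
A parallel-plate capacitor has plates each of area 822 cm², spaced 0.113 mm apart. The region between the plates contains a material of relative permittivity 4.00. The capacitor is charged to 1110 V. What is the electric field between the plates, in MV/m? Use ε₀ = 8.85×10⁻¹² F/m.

9.82 MV/m

E = V/d = 1110 / 1.13×10⁻⁴ = 9.82×10⁶ V/m.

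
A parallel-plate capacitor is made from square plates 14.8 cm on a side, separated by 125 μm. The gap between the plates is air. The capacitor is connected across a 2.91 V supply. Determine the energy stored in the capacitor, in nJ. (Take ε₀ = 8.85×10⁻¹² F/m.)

U ≈ 6.57 nJ

A = (14.8 cm)² = 2.19×10⁻² m².
C = ε₀A/d = 8.85×10⁻¹² × 2.19×10⁻² / 1.25×10⁻⁴ = 1.55×10⁻⁹ F.
U = ½CV² = ½ × 1.55×10⁻⁹ × (2.91)² = 6.57×10⁻⁹ J.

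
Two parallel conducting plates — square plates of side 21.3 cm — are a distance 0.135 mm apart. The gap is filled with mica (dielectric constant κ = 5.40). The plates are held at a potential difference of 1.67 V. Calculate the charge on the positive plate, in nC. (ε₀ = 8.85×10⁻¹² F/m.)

26.8 nC

A = (21.3 cm)² = 4.54×10⁻² m².
C = κε₀A/d = 5.40 × 8.85×10⁻¹² × 4.54×10⁻² / 1.35×10⁻⁴ = 1.61×10⁻⁸ F.
Q = CV = 1.61×10⁻⁸ × 1.67 = 2.68×10⁻⁸ C.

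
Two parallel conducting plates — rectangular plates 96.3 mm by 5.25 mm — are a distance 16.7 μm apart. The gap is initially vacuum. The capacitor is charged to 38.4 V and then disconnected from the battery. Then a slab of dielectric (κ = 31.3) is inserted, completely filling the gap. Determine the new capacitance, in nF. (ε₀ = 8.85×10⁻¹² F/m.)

C ≈ 8.39 nF

A = 96.3 × 5.25 mm² = 5.06×10⁻⁴ m².
Initially C₁ = ε₀A/d = 8.85×10⁻¹² × 5.06×10⁻⁴ / 1.67×10⁻⁵ = 2.68×10⁻¹⁰ F.
C = κε₀A/d scales with κ, so C₂/C₁ = κ = 31.3.
C₂ = 31.3 × 2.68×10⁻¹⁰ = 8.39×10⁻⁹ F.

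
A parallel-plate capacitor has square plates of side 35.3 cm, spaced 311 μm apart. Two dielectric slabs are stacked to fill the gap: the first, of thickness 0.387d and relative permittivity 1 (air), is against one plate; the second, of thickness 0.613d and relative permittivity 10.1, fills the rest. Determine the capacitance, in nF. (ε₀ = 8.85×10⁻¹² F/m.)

A = (35.3 cm)² = 0.125 m².
Stacked slabs ⇒ two capacitors in series, each with the full plate area.
C₁ = κ₁ε₀A/d₁ = 1.00 × 8.85×10⁻¹² × 0.125 / 1.20×10⁻⁴ = 9.16×10⁻⁹ F.
C₂ = κ₂ε₀A/d₂ = 10.1 × 8.85×10⁻¹² × 0.125 / 1.91×10⁻⁴ = 5.84×10⁻⁸ F.
C = (1/C₁ + 1/C₂)⁻¹ = 7.92×10⁻⁹ F.

7.92 nF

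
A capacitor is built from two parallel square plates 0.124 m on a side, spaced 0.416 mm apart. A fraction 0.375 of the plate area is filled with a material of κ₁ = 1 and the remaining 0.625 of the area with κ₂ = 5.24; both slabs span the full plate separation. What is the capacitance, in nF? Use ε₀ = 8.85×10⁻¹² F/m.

1.19 nF

A = (0.124 m)² = 1.54×10⁻² m².
Side-by-side slabs ⇒ two capacitors in parallel, each spanning the full gap.
C₁ = κ₁ε₀A₁/d = 1.00 × 8.85×10⁻¹² × 5.77×10⁻³ / 4.16×10⁻⁴ = 1.23×10⁻¹⁰ F.
C₂ = κ₂ε₀A₂/d = 5.24 × 8.85×10⁻¹² × 9.61×10⁻³ / 4.16×10⁻⁴ = 1.07×10⁻⁹ F.
C = C₁ + C₂ = 1.19×10⁻⁹ F.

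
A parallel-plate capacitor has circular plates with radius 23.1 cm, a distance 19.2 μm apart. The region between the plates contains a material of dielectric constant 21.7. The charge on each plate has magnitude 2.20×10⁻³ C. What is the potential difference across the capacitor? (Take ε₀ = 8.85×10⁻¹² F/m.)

A = π(23.1 cm)² = 0.168 m².
C = κε₀A/d = 21.7 × 8.85×10⁻¹² × 0.168 / 1.92×10⁻⁵ = 1.68×10⁻⁶ F.
V = Q/C = 2.20×10⁻³ / 1.68×10⁻⁶ = 1.31×10³ V.

V ≈ 1.31 kV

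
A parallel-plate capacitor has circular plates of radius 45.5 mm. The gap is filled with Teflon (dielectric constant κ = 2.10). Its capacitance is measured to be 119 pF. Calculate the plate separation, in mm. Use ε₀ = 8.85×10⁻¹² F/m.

d ≈ 1.02 mm

A = π(45.5 mm)² = 6.50×10⁻³ m².
d = κε₀A/C = 2.10 × 8.85×10⁻¹² × 6.50×10⁻³ / 1.19×10⁻¹⁰ = 1.02×10⁻³ m.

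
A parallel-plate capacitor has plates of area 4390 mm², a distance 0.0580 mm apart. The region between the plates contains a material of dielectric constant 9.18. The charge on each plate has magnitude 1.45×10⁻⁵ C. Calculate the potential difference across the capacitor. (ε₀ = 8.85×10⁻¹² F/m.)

A = 4390 mm² = 4.39×10⁻³ m².
C = κε₀A/d = 9.18 × 8.85×10⁻¹² × 4.39×10⁻³ / 5.80×10⁻⁵ = 6.15×10⁻⁹ F.
V = Q/C = 1.45×10⁻⁵ / 6.15×10⁻⁹ = 2.36×10³ V.

V ≈ 2.36 kV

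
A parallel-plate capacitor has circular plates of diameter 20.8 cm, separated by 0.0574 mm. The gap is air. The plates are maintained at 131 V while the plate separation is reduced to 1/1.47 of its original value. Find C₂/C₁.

C = ε₀A/d scales as 1/d, so C₂/C₁ = d₁/d₂ = 1.47.

C₂/C₁ ≈ 1.47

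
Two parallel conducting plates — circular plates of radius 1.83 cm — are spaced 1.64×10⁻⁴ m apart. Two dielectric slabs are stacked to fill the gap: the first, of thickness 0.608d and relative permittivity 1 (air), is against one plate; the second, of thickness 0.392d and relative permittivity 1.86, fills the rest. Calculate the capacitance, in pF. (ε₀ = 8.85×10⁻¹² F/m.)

A = π(1.83 cm)² = 1.05×10⁻³ m².
Stacked slabs ⇒ two capacitors in series, each with the full plate area.
C₁ = κ₁ε₀A/d₁ = 1.00 × 8.85×10⁻¹² × 1.05×10⁻³ / 9.97×10⁻⁵ = 9.34×10⁻¹¹ F.
C₂ = κ₂ε₀A/d₂ = 1.86 × 8.85×10⁻¹² × 1.05×10⁻³ / 6.43×10⁻⁵ = 2.69×10⁻¹⁰ F.
C = (1/C₁ + 1/C₂)⁻¹ = 6.93×10⁻¹¹ F.

69.3 pF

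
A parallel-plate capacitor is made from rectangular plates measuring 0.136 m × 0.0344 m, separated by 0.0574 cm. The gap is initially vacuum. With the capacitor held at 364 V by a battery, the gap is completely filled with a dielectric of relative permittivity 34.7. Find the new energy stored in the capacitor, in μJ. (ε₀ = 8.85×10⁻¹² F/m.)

A = 0.136 × 0.0344 m² = 4.68×10⁻³ m².
Initially C₁ = ε₀A/d = 8.85×10⁻¹² × 4.68×10⁻³ / 5.74×10⁻⁴ = 7.21×10⁻¹¹ F.
U₁ = 4.78×10⁻⁶ J.
Battery connected ⇒ V is held fixed. C₂ = 34.7 C₁ and U = ½CV², so U₂/U₁ = C₂/C₁ = 34.7.
U₂ = 34.7 × 4.78×10⁻⁶ = 1.66×10⁻⁴ J.

166 μJ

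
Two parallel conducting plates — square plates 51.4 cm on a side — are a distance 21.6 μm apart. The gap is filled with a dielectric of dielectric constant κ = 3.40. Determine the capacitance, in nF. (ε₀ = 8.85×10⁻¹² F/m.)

C ≈ 368 nF

A = (51.4 cm)² = 0.264 m².
C = κε₀A/d = 3.40 × 8.85×10⁻¹² × 0.264 / 2.16×10⁻⁵ = 3.68×10⁻⁷ F.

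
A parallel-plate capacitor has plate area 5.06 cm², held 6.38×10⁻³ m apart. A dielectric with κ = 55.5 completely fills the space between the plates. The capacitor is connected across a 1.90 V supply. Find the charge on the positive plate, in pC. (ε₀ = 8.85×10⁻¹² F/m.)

74.0 pC

A = 5.06 cm² = 5.06×10⁻⁴ m².
C = κε₀A/d = 55.5 × 8.85×10⁻¹² × 5.06×10⁻⁴ / 6.38×10⁻³ = 3.90×10⁻¹¹ F.
Q = CV = 3.90×10⁻¹¹ × 1.90 = 7.40×10⁻¹¹ C.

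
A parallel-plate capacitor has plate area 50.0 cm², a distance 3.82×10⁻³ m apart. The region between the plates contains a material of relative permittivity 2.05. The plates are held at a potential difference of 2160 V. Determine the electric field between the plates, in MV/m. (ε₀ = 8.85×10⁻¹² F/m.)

0.565 MV/m

E = V/d = 2160 / 3.82×10⁻³ = 5.65×10⁵ V/m.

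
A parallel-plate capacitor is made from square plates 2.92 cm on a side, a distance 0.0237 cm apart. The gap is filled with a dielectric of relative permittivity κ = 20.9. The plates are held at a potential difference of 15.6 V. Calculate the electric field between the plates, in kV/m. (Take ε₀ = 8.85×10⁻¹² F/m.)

E = V/d = 15.6 / 2.37×10⁻⁴ = 6.58×10⁴ V/m.

E ≈ 65.8 kV/m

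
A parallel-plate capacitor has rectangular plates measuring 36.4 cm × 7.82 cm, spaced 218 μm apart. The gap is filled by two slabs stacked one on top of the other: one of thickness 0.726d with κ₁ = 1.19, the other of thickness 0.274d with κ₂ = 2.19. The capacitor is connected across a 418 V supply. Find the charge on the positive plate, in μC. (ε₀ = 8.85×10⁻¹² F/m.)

0.657 μC

A = 36.4 × 7.82 cm² = 2.85×10⁻² m².
Stacked slabs ⇒ two capacitors in series, each with the full plate area.
C₁ = κ₁ε₀A/d₁ = 1.19 × 8.85×10⁻¹² × 2.85×10⁻² / 1.58×10⁻⁴ = 1.89×10⁻⁹ F.
C₂ = κ₂ε₀A/d₂ = 2.19 × 8.85×10⁻¹² × 2.85×10⁻² / 5.97×10⁻⁵ = 9.24×10⁻⁹ F.
C = (1/C₁ + 1/C₂)⁻¹ = 1.57×10⁻⁹ F.
Q = CV = 1.57×10⁻⁹ × 418 = 6.57×10⁻⁷ C.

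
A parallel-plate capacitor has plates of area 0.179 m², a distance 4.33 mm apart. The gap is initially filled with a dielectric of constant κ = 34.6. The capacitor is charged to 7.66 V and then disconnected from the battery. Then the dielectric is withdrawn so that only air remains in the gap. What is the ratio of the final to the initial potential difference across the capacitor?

Isolated ⇒ Q is held fixed.
C₂ = 0.0289 C₁ and V = Q/C, so V₂/V₁ = C₁/C₂ = 34.6.

V₂/V₁ ≈ 34.6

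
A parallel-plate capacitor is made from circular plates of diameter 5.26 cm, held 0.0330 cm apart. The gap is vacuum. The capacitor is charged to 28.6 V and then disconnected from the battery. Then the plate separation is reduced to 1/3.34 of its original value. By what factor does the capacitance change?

3.34

C = ε₀A/d scales as 1/d, so C₂/C₁ = d₁/d₂ = 3.34.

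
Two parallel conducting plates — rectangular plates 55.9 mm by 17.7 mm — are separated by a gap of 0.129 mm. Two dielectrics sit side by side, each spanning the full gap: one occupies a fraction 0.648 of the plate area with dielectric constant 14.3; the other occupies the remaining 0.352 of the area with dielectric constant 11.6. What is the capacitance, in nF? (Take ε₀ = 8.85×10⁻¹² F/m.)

C ≈ 0.906 nF

A = 55.9 × 17.7 mm² = 9.89×10⁻⁴ m².
Side-by-side slabs ⇒ two capacitors in parallel, each spanning the full gap.
C₁ = κ₁ε₀A₁/d = 14.3 × 8.85×10⁻¹² × 6.41×10⁻⁴ / 1.29×10⁻⁴ = 6.29×10⁻¹⁰ F.
C₂ = κ₂ε₀A₂/d = 11.6 × 8.85×10⁻¹² × 3.48×10⁻⁴ / 1.29×10⁻⁴ = 2.77×10⁻¹⁰ F.
C = C₁ + C₂ = 9.06×10⁻¹⁰ F.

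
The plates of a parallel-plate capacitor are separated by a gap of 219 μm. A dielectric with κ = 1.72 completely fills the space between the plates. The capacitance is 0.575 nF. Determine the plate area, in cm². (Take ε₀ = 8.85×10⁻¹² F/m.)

A ≈ 82.7 cm²

A = Cd/(κε₀) = 5.75×10⁻¹⁰ × 2.19×10⁻⁴ / (1.72 × 8.85×10⁻¹²) = 8.27×10⁻³ m².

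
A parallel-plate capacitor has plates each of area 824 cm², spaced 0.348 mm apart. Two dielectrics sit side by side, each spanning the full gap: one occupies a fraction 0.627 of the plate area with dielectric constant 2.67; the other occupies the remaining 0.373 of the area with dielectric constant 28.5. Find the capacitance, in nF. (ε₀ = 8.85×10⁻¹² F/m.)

A = 824 cm² = 8.24×10⁻² m².
Side-by-side slabs ⇒ two capacitors in parallel, each spanning the full gap.
C₁ = κ₁ε₀A₁/d = 2.67 × 8.85×10⁻¹² × 5.17×10⁻² / 3.48×10⁻⁴ = 3.51×10⁻⁹ F.
C₂ = κ₂ε₀A₂/d = 28.5 × 8.85×10⁻¹² × 3.07×10⁻² / 3.48×10⁻⁴ = 2.23×10⁻⁸ F.
C = C₁ + C₂ = 2.58×10⁻⁸ F.

25.8 nF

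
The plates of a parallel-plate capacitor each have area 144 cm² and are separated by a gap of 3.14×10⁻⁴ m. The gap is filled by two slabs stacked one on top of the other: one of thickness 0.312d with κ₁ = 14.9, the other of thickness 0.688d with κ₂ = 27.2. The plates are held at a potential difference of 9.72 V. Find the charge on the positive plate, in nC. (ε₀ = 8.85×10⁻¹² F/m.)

85.3 nC

A = 144 cm² = 1.44×10⁻² m².
Stacked slabs ⇒ two capacitors in series, each with the full plate area.
C₁ = κ₁ε₀A/d₁ = 14.9 × 8.85×10⁻¹² × 1.44×10⁻² / 9.80×10⁻⁵ = 1.94×10⁻⁸ F.
C₂ = κ₂ε₀A/d₂ = 27.2 × 8.85×10⁻¹² × 1.44×10⁻² / 2.16×10⁻⁴ = 1.60×10⁻⁸ F.
C = (1/C₁ + 1/C₂)⁻¹ = 8.78×10⁻⁹ F.
Q = CV = 8.78×10⁻⁹ × 9.72 = 8.53×10⁻⁸ C.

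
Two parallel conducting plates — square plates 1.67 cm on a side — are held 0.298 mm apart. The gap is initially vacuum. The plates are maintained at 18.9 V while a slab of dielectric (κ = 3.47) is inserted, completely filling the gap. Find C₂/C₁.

C = κε₀A/d scales with κ, so C₂/C₁ = κ = 3.47.

3.47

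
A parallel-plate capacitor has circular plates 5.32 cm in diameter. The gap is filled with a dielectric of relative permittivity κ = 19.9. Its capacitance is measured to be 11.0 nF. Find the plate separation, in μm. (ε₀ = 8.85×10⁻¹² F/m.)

d ≈ 35.6 μm

A = π(5.32/2 cm)² = 2.22×10⁻³ m².
d = κε₀A/C = 19.9 × 8.85×10⁻¹² × 2.22×10⁻³ / 1.10×10⁻⁸ = 3.56×10⁻⁵ m.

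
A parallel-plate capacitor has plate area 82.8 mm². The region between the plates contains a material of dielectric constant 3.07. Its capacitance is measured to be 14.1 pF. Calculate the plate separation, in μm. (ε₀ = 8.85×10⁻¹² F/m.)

d ≈ 160 μm

A = 82.8 mm² = 8.28×10⁻⁵ m².
d = κε₀A/C = 3.07 × 8.85×10⁻¹² × 8.28×10⁻⁵ / 1.41×10⁻¹¹ = 1.60×10⁻⁴ m.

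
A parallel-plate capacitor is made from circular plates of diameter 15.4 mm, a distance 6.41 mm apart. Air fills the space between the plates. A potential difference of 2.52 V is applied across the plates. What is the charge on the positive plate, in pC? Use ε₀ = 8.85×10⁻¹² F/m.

A = π(15.4/2 mm)² = 1.86×10⁻⁴ m².
C = ε₀A/d = 8.85×10⁻¹² × 1.86×10⁻⁴ / 6.41×10⁻³ = 2.57×10⁻¹³ F.
Q = CV = 2.57×10⁻¹³ × 2.52 = 6.48×10⁻¹³ C.

Q ≈ 0.648 pC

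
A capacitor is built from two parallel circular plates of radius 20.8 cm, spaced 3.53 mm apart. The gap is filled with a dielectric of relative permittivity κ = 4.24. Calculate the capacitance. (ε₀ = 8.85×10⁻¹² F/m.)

A = π(20.8 cm)² = 0.136 m².
C = κε₀A/d = 4.24 × 8.85×10⁻¹² × 0.136 / 3.53×10⁻³ = 1.44×10⁻⁹ F.

1.44 nF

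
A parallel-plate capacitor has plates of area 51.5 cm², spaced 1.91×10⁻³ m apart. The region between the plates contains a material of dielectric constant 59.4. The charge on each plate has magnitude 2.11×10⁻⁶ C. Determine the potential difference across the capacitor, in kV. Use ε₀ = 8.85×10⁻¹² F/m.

A = 51.5 cm² = 5.15×10⁻³ m².
C = κε₀A/d = 59.4 × 8.85×10⁻¹² × 5.15×10⁻³ / 1.91×10⁻³ = 1.42×10⁻⁹ F.
V = Q/C = 2.11×10⁻⁶ / 1.42×10⁻⁹ = 1.49×10³ V.

1.49 kV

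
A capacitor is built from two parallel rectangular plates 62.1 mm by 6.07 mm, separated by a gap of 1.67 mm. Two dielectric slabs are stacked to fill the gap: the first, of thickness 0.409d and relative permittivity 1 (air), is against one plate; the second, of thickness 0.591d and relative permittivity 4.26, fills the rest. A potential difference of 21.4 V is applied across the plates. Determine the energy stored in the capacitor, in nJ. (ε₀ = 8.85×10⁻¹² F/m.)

A = 62.1 × 6.07 mm² = 3.77×10⁻⁴ m².
Stacked slabs ⇒ two capacitors in series, each with the full plate area.
C₁ = κ₁ε₀A/d₁ = 1.00 × 8.85×10⁻¹² × 3.77×10⁻⁴ / 6.83×10⁻⁴ = 4.88×10⁻¹² F.
C₂ = κ₂ε₀A/d₂ = 4.26 × 8.85×10⁻¹² × 3.77×10⁻⁴ / 9.87×10⁻⁴ = 1.44×10⁻¹¹ F.
C = (1/C₁ + 1/C₂)⁻¹ = 3.65×10⁻¹² F.
U = ½CV² = ½ × 3.65×10⁻¹² × (21.4)² = 8.35×10⁻¹⁰ J.

U ≈ 0.835 nJ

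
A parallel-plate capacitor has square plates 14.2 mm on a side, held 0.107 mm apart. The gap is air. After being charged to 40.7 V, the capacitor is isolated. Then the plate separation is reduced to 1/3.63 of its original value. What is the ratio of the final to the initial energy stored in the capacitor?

Isolated ⇒ Q is held fixed.
C₂ = 3.63 C₁ and U = Q²/(2C), so U₂/U₁ = C₁/C₂ = 0.275.

0.275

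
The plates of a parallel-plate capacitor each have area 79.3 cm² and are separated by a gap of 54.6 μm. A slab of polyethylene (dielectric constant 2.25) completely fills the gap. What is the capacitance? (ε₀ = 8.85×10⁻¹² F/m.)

A = 79.3 cm² = 7.93×10⁻³ m².
C = κε₀A/d = 2.25 × 8.85×10⁻¹² × 7.93×10⁻³ / 5.46×10⁻⁵ = 2.89×10⁻⁹ F.

2.89 nF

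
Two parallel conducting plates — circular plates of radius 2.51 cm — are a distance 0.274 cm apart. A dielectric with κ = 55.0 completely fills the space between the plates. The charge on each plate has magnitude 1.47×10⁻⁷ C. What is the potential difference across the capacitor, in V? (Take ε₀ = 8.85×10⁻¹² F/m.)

A = π(2.51 cm)² = 1.98×10⁻³ m².
C = κε₀A/d = 55.0 × 8.85×10⁻¹² × 1.98×10⁻³ / 2.74×10⁻³ = 3.52×10⁻¹⁰ F.
V = Q/C = 1.47×10⁻⁷ / 3.52×10⁻¹⁰ = 4.18×10² V.

V ≈ 418 V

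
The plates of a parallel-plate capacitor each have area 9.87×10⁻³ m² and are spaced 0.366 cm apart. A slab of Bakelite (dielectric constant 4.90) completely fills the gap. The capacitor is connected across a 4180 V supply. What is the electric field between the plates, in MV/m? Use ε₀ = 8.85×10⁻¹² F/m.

E ≈ 1.14 MV/m

E = V/d = 4180 / 3.66×10⁻³ = 1.14×10⁶ V/m.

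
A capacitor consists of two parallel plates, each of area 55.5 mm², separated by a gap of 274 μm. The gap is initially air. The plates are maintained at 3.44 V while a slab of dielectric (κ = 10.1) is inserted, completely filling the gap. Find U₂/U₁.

U₂/U₁ ≈ 10.1

Battery connected ⇒ V is held fixed.
C₂ = 10.1 C₁ and U = ½CV², so U₂/U₁ = C₂/C₁ = 10.1.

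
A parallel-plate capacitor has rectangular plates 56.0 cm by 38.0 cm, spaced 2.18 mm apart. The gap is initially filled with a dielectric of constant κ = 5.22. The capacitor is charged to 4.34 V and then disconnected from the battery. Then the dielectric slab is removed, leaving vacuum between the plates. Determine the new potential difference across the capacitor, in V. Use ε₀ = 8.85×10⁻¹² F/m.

A = 56.0 × 38.0 cm² = 0.213 m².
Initially C₁ = κε₀A/d = 5.22 × 8.85×10⁻¹² × 0.213 / 2.18×10⁻³ = 4.51×10⁻⁹ F.
V₁ = 4.34 V.
Isolated ⇒ Q is held fixed. C₂ = 0.192 C₁ and V = Q/C, so V₂/V₁ = C₁/C₂ = 5.22.
V₂ = 5.22 × 4.34 = 22.7 V.

22.7 V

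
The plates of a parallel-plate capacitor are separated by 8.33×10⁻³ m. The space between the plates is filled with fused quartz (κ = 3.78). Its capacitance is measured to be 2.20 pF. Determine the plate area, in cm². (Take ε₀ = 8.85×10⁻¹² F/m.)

5.48 cm²

A = Cd/(κε₀) = 2.20×10⁻¹² × 8.33×10⁻³ / (3.78 × 8.85×10⁻¹²) = 5.48×10⁻⁴ m².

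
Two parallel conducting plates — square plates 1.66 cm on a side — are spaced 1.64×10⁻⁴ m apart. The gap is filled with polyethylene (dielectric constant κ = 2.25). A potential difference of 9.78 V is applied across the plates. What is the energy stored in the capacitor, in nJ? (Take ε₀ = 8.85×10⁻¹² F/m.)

U ≈ 1.60 nJ

A = (1.66 cm)² = 2.76×10⁻⁴ m².
C = κε₀A/d = 2.25 × 8.85×10⁻¹² × 2.76×10⁻⁴ / 1.64×10⁻⁴ = 3.35×10⁻¹¹ F.
U = ½CV² = ½ × 3.35×10⁻¹¹ × (9.78)² = 1.60×10⁻⁹ J.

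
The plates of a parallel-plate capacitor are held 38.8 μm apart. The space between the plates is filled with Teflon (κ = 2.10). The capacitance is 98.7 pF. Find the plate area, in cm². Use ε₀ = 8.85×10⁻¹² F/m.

2.06 cm²

A = Cd/(κε₀) = 9.87×10⁻¹¹ × 3.88×10⁻⁵ / (2.10 × 8.85×10⁻¹²) = 2.06×10⁻⁴ m².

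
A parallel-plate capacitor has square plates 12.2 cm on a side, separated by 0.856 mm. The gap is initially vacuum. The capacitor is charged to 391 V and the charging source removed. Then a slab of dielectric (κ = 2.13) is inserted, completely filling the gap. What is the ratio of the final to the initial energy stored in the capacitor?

Isolated ⇒ Q is held fixed.
C₂ = 2.13 C₁ and U = Q²/(2C), so U₂/U₁ = C₁/C₂ = 0.469.

0.469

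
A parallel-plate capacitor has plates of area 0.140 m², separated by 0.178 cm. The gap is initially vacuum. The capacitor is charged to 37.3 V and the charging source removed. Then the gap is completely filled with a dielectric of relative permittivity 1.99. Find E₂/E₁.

E₂/E₁ ≈ 0.503

Isolated ⇒ Q is held fixed.
V₂ = Q/C₂ = V₁/1.99; E = V/d, so E₂/E₁ = (V₂/V₁)(d₁/d₂) = 0.503.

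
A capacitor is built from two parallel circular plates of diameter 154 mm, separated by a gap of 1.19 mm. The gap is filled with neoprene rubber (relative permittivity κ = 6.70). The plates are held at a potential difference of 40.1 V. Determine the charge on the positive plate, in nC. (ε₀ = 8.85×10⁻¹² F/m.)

A = π(154/2 mm)² = 1.86×10⁻² m².
C = κε₀A/d = 6.70 × 8.85×10⁻¹² × 1.86×10⁻² / 1.19×10⁻³ = 9.28×10⁻¹⁰ F.
Q = CV = 9.28×10⁻¹⁰ × 40.1 = 3.72×10⁻⁸ C.

Q ≈ 37.2 nC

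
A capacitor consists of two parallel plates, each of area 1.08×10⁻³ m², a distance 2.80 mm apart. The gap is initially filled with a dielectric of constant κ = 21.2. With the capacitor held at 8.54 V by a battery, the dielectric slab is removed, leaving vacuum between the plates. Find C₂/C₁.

C = κε₀A/d scales with κ, so C₂/C₁ = 1/κ = 1/21.2 = 0.0472.

0.0472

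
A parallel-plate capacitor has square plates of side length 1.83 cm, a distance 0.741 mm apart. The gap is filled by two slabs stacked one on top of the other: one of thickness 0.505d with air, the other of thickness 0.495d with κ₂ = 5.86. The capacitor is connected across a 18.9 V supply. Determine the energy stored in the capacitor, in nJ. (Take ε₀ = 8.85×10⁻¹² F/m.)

A = (1.83 cm)² = 3.35×10⁻⁴ m².
Stacked slabs ⇒ two capacitors in series, each with the full plate area.
C₁ = κ₁ε₀A/d₁ = 1.00 × 8.85×10⁻¹² × 3.35×10⁻⁴ / 3.74×10⁻⁴ = 7.92×10⁻¹² F.
C₂ = κ₂ε₀A/d₂ = 5.86 × 8.85×10⁻¹² × 3.35×10⁻⁴ / 3.67×10⁻⁴ = 4.73×10⁻¹¹ F.
C = (1/C₁ + 1/C₂)⁻¹ = 6.79×10⁻¹² F.
U = ½CV² = ½ × 6.79×10⁻¹² × (18.9)² = 1.21×10⁻⁹ J.

U ≈ 1.21 nJ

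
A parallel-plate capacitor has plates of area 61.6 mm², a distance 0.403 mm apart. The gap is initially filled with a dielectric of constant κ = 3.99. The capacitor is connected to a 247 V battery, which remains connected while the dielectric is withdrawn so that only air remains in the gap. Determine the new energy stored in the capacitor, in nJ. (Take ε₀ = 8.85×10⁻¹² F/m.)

41.3 nJ

A = 61.6 mm² = 6.16×10⁻⁵ m².
Initially C₁ = κε₀A/d = 3.99 × 8.85×10⁻¹² × 6.16×10⁻⁵ / 4.03×10⁻⁴ = 5.40×10⁻¹² F.
U₁ = 1.65×10⁻⁷ J.
Battery connected ⇒ V is held fixed. C₂ = 0.251 C₁ and U = ½CV², so U₂/U₁ = C₂/C₁ = 0.251.
U₂ = 0.251 × 1.65×10⁻⁷ = 4.13×10⁻⁸ J.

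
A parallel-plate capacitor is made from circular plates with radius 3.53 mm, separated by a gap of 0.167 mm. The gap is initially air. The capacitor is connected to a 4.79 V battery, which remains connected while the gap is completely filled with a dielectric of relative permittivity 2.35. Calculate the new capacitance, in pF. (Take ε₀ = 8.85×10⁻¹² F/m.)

C ≈ 4.88 pF

A = π(3.53 mm)² = 3.91×10⁻⁵ m².
Initially C₁ = ε₀A/d = 8.85×10⁻¹² × 3.91×10⁻⁵ / 1.67×10⁻⁴ = 2.07×10⁻¹² F.
C = κε₀A/d scales with κ, so C₂/C₁ = κ = 2.35.
C₂ = 2.35 × 2.07×10⁻¹² = 4.88×10⁻¹² F.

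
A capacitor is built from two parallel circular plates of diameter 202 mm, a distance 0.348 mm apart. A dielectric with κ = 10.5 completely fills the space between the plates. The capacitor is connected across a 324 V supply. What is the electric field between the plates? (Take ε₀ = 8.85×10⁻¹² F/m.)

E ≈ 0.931 MV/m

E = V/d = 324 / 3.48×10⁻⁴ = 9.31×10⁵ V/m.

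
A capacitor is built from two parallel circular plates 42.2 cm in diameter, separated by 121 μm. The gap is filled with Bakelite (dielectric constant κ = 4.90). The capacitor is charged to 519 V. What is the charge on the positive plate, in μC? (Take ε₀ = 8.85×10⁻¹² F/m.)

Q ≈ 26.0 μC

A = π(42.2/2 cm)² = 0.140 m².
C = κε₀A/d = 4.90 × 8.85×10⁻¹² × 0.140 / 1.21×10⁻⁴ = 5.01×10⁻⁸ F.
Q = CV = 5.01×10⁻⁸ × 519 = 2.60×10⁻⁵ C.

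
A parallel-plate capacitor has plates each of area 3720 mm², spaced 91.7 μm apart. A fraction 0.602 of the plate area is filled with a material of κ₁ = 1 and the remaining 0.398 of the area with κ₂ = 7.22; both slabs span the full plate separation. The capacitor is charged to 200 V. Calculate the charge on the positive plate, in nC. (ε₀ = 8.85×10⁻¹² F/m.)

Q ≈ 250 nC

A = 3720 mm² = 3.72×10⁻³ m².
Side-by-side slabs ⇒ two capacitors in parallel, each spanning the full gap.
C₁ = κ₁ε₀A₁/d = 1.00 × 8.85×10⁻¹² × 2.24×10⁻³ / 9.17×10⁻⁵ = 2.16×10⁻¹⁰ F.
C₂ = κ₂ε₀A₂/d = 7.22 × 8.85×10⁻¹² × 1.48×10⁻³ / 9.17×10⁻⁵ = 1.03×10⁻⁹ F.
C = C₁ + C₂ = 1.25×10⁻⁹ F.
Q = CV = 1.25×10⁻⁹ × 200 = 2.50×10⁻⁷ C.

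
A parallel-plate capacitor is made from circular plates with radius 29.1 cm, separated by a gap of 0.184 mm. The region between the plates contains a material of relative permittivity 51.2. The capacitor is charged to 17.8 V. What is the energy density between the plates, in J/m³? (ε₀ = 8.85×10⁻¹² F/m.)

2.12 J/m³

E = V/d = 17.8 / 1.84×10⁻⁴ = 9.67×10⁴ V/m.
u = ½κε₀E² = ½ × 51.2 × 8.85×10⁻¹² × (9.67×10⁴)² = 2.12 J/m³.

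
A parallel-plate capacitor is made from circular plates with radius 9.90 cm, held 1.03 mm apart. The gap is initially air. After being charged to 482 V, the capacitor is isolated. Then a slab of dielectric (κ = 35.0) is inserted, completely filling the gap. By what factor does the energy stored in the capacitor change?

Isolated ⇒ Q is held fixed.
C₂ = 35.0 C₁ and U = Q²/(2C), so U₂/U₁ = C₁/C₂ = 0.0286.

0.0286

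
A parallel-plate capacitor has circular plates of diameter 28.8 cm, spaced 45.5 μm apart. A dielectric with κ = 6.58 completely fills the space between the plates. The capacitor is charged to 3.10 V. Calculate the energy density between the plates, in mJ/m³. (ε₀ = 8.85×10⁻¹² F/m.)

u ≈ 135 mJ/m³

E = V/d = 3.10 / 4.55×10⁻⁵ = 6.81×10⁴ V/m.
u = ½κε₀E² = ½ × 6.58 × 8.85×10⁻¹² × (6.81×10⁴)² = 0.135 J/m³.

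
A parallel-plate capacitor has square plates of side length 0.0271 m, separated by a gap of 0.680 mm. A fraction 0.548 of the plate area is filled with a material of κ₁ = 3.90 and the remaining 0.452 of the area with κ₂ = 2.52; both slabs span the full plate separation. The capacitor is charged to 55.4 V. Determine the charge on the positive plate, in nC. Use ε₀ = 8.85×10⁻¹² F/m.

A = (0.0271 m)² = 7.34×10⁻⁴ m².
Side-by-side slabs ⇒ two capacitors in parallel, each spanning the full gap.
C₁ = κ₁ε₀A₁/d = 3.90 × 8.85×10⁻¹² × 4.02×10⁻⁴ / 6.80×10⁻⁴ = 2.04×10⁻¹¹ F.
C₂ = κ₂ε₀A₂/d = 2.52 × 8.85×10⁻¹² × 3.32×10⁻⁴ / 6.80×10⁻⁴ = 1.09×10⁻¹¹ F.
C = C₁ + C₂ = 3.13×10⁻¹¹ F.
Q = CV = 3.13×10⁻¹¹ × 55.4 = 1.73×10⁻⁹ C.

Q ≈ 1.73 nC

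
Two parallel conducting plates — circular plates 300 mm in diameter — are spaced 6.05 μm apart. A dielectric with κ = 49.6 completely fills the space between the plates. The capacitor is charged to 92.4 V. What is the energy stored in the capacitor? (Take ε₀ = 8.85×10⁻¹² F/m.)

A = π(300/2 mm)² = 7.07×10⁻² m².
C = κε₀A/d = 49.6 × 8.85×10⁻¹² × 7.07×10⁻² / 6.05×10⁻⁶ = 5.13×10⁻⁶ F.
U = ½CV² = ½ × 5.13×10⁻⁶ × (92.4)² = 2.19×10⁻² J.

21.9 mJ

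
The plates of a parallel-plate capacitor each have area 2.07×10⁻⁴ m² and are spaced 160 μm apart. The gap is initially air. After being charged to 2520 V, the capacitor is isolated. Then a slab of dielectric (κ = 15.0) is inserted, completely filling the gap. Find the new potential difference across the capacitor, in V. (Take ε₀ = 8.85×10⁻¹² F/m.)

Initially C₁ = ε₀A/d = 8.85×10⁻¹² × 2.07×10⁻⁴ / 1.60×10⁻⁴ = 1.14×10⁻¹¹ F.
V₁ = 2.52×10³ V.
Isolated ⇒ Q is held fixed. C₂ = 15.0 C₁ and V = Q/C, so V₂/V₁ = C₁/C₂ = 0.0667.
V₂ = 0.0667 × 2.52×10³ = 1.68×10² V.

168 V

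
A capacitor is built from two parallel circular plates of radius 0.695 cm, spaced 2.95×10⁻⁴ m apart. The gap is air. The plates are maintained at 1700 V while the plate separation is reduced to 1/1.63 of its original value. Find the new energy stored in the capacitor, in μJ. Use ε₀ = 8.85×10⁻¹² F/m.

U ≈ 10.7 μJ

A = π(0.695 cm)² = 1.52×10⁻⁴ m².
Initially C₁ = ε₀A/d = 8.85×10⁻¹² × 1.52×10⁻⁴ / 2.95×10⁻⁴ = 4.55×10⁻¹² F.
U₁ = 6.58×10⁻⁶ J.
Battery connected ⇒ V is held fixed. C₂ = 1.63 C₁ and U = ½CV², so U₂/U₁ = C₂/C₁ = 1.63.
U₂ = 1.63 × 6.58×10⁻⁶ = 1.07×10⁻⁵ J.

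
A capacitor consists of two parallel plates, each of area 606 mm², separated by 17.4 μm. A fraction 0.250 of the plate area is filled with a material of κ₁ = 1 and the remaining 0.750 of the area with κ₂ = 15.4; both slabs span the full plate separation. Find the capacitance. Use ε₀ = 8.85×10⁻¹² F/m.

3.64 nF

A = 606 mm² = 6.06×10⁻⁴ m².
Side-by-side slabs ⇒ two capacitors in parallel, each spanning the full gap.
C₁ = κ₁ε₀A₁/d = 1.00 × 8.85×10⁻¹² × 1.51×10⁻⁴ / 1.74×10⁻⁵ = 7.71×10⁻¹¹ F.
C₂ = κ₂ε₀A₂/d = 15.4 × 8.85×10⁻¹² × 4.54×10⁻⁴ / 1.74×10⁻⁵ = 3.56×10⁻⁹ F.
C = C₁ + C₂ = 3.64×10⁻⁹ F.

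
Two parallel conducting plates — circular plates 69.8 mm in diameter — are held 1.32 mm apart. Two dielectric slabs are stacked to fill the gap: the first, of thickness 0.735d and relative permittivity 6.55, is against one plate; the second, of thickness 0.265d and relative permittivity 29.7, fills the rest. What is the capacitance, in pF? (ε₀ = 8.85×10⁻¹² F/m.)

A = π(69.8/2 mm)² = 3.83×10⁻³ m².
Stacked slabs ⇒ two capacitors in series, each with the full plate area.
C₁ = κ₁ε₀A/d₁ = 6.55 × 8.85×10⁻¹² × 3.83×10⁻³ / 9.70×10⁻⁴ = 2.29×10⁻¹⁰ F.
C₂ = κ₂ε₀A/d₂ = 29.7 × 8.85×10⁻¹² × 3.83×10⁻³ / 3.50×10⁻⁴ = 2.88×10⁻⁹ F.
C = (1/C₁ + 1/C₂)⁻¹ = 2.12×10⁻¹⁰ F.

212 pF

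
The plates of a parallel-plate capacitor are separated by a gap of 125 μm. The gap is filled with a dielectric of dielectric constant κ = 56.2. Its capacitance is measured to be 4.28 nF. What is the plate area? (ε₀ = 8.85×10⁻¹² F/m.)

A = Cd/(κε₀) = 4.28×10⁻⁹ × 1.25×10⁻⁴ / (56.2 × 8.85×10⁻¹²) = 1.08×10⁻³ m².

A ≈ 10.8 cm²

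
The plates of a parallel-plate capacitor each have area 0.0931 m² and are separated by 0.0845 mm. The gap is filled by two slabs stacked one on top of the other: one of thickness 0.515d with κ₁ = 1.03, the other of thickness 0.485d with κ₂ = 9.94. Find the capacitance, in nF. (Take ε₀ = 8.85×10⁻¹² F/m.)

Stacked slabs ⇒ two capacitors in series, each with the full plate area.
C₁ = κ₁ε₀A/d₁ = 1.03 × 8.85×10⁻¹² × 9.31×10⁻² / 4.35×10⁻⁵ = 1.95×10⁻⁸ F.
C₂ = κ₂ε₀A/d₂ = 9.94 × 8.85×10⁻¹² × 9.31×10⁻² / 4.10×10⁻⁵ = 2.00×10⁻⁷ F.
C = (1/C₁ + 1/C₂)⁻¹ = 1.78×10⁻⁸ F.

C ≈ 17.8 nF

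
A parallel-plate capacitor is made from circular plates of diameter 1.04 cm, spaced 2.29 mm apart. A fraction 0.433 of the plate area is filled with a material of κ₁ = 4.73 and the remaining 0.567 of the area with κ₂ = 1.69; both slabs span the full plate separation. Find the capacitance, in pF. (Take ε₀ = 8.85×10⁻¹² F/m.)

C ≈ 0.987 pF

A = π(1.04/2 cm)² = 8.49×10⁻⁵ m².
Side-by-side slabs ⇒ two capacitors in parallel, each spanning the full gap.
C₁ = κ₁ε₀A₁/d = 4.73 × 8.85×10⁻¹² × 3.68×10⁻⁵ / 2.29×10⁻³ = 6.72×10⁻¹³ F.
C₂ = κ₂ε₀A₂/d = 1.69 × 8.85×10⁻¹² × 4.82×10⁻⁵ / 2.29×10⁻³ = 3.15×10⁻¹³ F.
C = C₁ + C₂ = 9.87×10⁻¹³ F.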